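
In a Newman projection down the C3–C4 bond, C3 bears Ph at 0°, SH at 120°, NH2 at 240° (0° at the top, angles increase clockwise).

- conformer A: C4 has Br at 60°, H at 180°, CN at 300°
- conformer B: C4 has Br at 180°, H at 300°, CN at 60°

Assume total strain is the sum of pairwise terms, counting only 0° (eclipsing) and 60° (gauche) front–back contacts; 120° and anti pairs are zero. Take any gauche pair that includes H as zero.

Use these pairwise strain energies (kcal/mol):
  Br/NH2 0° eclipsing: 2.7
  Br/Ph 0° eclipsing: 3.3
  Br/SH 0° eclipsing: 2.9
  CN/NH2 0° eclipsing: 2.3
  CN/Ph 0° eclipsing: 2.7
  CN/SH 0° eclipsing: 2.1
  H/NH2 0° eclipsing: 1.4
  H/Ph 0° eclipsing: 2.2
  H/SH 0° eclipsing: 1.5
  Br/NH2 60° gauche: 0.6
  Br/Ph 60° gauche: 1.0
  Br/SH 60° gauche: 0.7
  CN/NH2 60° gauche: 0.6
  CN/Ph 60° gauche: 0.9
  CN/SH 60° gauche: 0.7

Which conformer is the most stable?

A (staggered): Ph–Br gauche, Ph–CN gauche, SH–Br gauche, NH2–CN gauche; 1.0 + 0.9 + 0.7 + 0.6 = 3.2 kcal/mol.
B (staggered): Ph–CN gauche, SH–Br gauche, SH–CN gauche, NH2–Br gauche; 0.9 + 0.7 + 0.7 + 0.6 = 2.9 kcal/mol.
B has the lowest total (2.9 kcal/mol).

B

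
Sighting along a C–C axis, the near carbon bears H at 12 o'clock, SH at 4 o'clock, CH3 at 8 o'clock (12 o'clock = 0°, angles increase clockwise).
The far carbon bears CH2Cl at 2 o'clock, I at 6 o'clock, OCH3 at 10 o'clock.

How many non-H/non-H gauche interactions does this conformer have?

Non-H gauche pairs: SH(120°)/CH2Cl(60°); SH(120°)/I(180°); CH3(240°)/I(180°); CH3(240°)/OCH3(300°) — 4 interactions.

4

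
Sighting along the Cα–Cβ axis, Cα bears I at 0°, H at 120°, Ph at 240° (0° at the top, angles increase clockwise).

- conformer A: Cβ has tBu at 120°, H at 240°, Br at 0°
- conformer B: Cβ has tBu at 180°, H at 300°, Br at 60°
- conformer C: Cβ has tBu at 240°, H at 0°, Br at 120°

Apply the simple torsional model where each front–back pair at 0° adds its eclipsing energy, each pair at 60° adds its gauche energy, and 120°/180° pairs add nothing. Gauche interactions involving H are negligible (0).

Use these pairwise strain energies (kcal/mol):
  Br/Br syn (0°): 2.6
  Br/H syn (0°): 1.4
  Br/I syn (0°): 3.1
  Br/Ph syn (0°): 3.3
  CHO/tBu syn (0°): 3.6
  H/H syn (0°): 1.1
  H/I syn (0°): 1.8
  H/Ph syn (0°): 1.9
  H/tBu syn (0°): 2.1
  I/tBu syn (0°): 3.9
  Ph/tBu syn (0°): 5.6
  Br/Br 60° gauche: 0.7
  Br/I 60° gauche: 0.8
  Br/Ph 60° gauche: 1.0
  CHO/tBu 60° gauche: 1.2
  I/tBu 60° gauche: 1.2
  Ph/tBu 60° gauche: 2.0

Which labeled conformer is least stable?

C

A (eclipsed): I(0°)/Br(0°) eclipsed 3.1; H(120°)/tBu(120°) eclipsed 2.1; Ph(240°)/H(240°) eclipsed 1.9 → 7.1 kcal/mol.
B (staggered): I(0°)/Br(60°) gauche 0.8; Ph(240°)/tBu(180°) gauche 2.0 → 2.8 kcal/mol.
C (eclipsed): I(0°)/H(0°) eclipsed 1.8; H(120°)/Br(120°) eclipsed 1.4; Ph(240°)/tBu(240°) eclipsed 5.6 → 8.8 kcal/mol.
C has the highest total (8.8 kcal/mol).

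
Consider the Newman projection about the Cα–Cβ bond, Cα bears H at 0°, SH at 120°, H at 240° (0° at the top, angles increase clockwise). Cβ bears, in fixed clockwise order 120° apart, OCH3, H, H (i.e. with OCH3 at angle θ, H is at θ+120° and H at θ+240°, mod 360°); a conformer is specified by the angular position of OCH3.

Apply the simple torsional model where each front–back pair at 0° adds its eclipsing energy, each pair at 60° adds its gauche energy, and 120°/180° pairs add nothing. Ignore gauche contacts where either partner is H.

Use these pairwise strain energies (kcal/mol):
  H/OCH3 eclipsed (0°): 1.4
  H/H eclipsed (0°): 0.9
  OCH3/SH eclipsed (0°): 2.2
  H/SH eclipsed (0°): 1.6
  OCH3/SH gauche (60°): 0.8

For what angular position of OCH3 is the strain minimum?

OCH3 at 0° (eclipsed): H–OCH3 eclipsed, SH–H eclipsed, H–H eclipsed; 1.4 + 1.6 + 0.9 = 3.9 kcal/mol.
OCH3 at 60° (staggered): SH–OCH3 gauche; 0.8 = 0.8 kcal/mol.
OCH3 at 120° (eclipsed): H–H eclipsed, SH–OCH3 eclipsed, H–H eclipsed; 0.9 + 2.2 + 0.9 = 4.0 kcal/mol.
OCH3 at 180° (staggered): SH–OCH3 gauche; 0.8 = 0.8 kcal/mol.
OCH3 at 240° (eclipsed): H–H eclipsed, SH–H eclipsed, H–OCH3 eclipsed; 0.9 + 1.6 + 1.4 = 3.9 kcal/mol.
OCH3 at 300° (staggered): no non-H gauche contacts → 0.0 kcal/mol.
The minimum (0.0 kcal/mol) occurs with OCH3 at 300°.

300°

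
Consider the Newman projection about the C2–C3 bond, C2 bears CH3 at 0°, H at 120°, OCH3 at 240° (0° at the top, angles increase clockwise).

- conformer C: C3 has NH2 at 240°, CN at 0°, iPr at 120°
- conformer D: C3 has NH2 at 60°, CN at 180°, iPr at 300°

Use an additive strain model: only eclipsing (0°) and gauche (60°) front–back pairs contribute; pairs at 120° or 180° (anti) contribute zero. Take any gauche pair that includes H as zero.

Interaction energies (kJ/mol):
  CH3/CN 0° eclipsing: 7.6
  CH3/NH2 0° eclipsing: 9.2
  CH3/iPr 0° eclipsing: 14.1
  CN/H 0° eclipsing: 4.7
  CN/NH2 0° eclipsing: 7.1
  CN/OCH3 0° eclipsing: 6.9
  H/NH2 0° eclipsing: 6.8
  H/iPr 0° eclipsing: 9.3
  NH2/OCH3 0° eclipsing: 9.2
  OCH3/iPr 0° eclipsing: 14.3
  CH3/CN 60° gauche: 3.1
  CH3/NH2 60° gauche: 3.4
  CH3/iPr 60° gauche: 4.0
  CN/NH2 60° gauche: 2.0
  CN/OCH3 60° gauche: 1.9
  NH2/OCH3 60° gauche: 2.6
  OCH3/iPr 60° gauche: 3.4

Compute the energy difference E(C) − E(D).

C (eclipsed): CH3–CN eclipsed, H–iPr eclipsed, OCH3–NH2 eclipsed; 7.6 + 9.3 + 9.2 = 26.1 kJ/mol.
D (staggered): CH3–NH2 gauche, CH3–iPr gauche, OCH3–CN gauche, OCH3–iPr gauche; 3.4 + 4.0 + 1.9 + 3.4 = 12.7 kJ/mol.
E(C) − E(D) = 26.1 − 12.7 = +13.4 kJ/mol.

+13.4 kJ/mol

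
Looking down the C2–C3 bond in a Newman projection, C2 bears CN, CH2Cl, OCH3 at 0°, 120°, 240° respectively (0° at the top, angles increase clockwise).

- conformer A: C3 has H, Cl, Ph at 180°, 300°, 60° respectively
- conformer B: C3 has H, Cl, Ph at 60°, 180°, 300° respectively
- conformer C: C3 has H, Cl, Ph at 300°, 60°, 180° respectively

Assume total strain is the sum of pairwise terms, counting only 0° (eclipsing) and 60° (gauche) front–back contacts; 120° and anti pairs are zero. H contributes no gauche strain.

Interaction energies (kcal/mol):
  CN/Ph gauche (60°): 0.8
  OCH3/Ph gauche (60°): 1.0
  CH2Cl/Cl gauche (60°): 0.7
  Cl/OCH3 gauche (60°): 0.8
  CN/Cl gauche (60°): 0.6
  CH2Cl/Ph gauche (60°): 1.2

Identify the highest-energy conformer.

A (staggered): CN–Cl gauche, CN–Ph gauche, CH2Cl–Ph gauche, OCH3–Cl gauche; 0.6 + 0.8 + 1.2 + 0.8 = 3.4 kcal/mol.
B (staggered): CN–Ph gauche, CH2Cl–Cl gauche, OCH3–Cl gauche, OCH3–Ph gauche; 0.8 + 0.7 + 0.8 + 1.0 = 3.3 kcal/mol.
C (staggered): CN–Cl gauche, CH2Cl–Cl gauche, CH2Cl–Ph gauche, OCH3–Ph gauche; 0.6 + 0.7 + 1.2 + 1.0 = 3.5 kcal/mol.
C has the highest total (3.5 kcal/mol).

C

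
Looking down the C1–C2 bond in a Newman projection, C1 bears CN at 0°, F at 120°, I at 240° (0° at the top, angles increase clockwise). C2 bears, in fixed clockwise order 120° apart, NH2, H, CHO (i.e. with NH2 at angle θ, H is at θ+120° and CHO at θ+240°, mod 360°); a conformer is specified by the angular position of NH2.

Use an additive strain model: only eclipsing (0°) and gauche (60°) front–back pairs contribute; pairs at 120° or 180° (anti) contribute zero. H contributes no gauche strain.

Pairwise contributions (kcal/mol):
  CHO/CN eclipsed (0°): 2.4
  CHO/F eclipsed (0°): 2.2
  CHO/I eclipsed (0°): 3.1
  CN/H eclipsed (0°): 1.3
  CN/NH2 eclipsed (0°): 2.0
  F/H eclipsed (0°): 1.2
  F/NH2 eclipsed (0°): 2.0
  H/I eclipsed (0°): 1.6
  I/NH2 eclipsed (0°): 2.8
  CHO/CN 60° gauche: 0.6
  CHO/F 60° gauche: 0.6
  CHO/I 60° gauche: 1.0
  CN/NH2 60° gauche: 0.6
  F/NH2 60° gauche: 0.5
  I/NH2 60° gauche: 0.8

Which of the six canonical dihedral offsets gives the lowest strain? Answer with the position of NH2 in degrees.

NH2 at 0° (eclipsed): CN–NH2 eclipsed, F–H eclipsed, I–CHO eclipsed; 2.0 + 1.2 + 3.1 = 6.3 kcal/mol.
NH2 at 60° (staggered): CN–NH2 gauche, CN–CHO gauche, F–NH2 gauche, I–CHO gauche; 0.6 + 0.6 + 0.5 + 1.0 = 2.7 kcal/mol.
NH2 at 120° (eclipsed): CN–CHO eclipsed, F–NH2 eclipsed, I–H eclipsed; 2.4 + 2.0 + 1.6 = 6.0 kcal/mol.
NH2 at 180° (staggered): CN–CHO gauche, F–NH2 gauche, F–CHO gauche, I–NH2 gauche; 0.6 + 0.5 + 0.6 + 0.8 = 2.5 kcal/mol.
NH2 at 240° (eclipsed): CN–H eclipsed, F–CHO eclipsed, I–NH2 eclipsed; 1.3 + 2.2 + 2.8 = 6.3 kcal/mol.
NH2 at 300° (staggered): CN–NH2 gauche, F–CHO gauche, I–NH2 gauche, I–CHO gauche; 0.6 + 0.6 + 0.8 + 1.0 = 3.0 kcal/mol.
The minimum (2.5 kcal/mol) occurs with NH2 at 180°.

180°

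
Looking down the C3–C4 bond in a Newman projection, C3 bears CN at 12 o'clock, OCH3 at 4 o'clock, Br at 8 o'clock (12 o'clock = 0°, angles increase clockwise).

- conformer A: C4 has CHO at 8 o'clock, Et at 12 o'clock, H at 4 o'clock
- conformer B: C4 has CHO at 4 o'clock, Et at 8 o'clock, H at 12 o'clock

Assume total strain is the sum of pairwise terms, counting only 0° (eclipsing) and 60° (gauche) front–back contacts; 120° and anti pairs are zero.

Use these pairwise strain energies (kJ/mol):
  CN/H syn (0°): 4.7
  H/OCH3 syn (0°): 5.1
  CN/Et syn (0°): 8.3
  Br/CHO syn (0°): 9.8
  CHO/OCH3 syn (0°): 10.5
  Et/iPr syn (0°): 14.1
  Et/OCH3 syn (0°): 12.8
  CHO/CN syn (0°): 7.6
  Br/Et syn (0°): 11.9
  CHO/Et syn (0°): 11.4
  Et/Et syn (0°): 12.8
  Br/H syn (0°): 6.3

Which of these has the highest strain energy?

B

A (eclipsed): CN(0°)/Et(0°) eclipsed 8.3; OCH3(120°)/H(120°) eclipsed 5.1; Br(240°)/CHO(240°) eclipsed 9.8 → 23.2 kJ/mol.
B (eclipsed): CN(0°)/H(0°) eclipsed 4.7; OCH3(120°)/CHO(120°) eclipsed 10.5; Br(240°)/Et(240°) eclipsed 11.9 → 27.1 kJ/mol.
B has the highest total (27.1 kJ/mol).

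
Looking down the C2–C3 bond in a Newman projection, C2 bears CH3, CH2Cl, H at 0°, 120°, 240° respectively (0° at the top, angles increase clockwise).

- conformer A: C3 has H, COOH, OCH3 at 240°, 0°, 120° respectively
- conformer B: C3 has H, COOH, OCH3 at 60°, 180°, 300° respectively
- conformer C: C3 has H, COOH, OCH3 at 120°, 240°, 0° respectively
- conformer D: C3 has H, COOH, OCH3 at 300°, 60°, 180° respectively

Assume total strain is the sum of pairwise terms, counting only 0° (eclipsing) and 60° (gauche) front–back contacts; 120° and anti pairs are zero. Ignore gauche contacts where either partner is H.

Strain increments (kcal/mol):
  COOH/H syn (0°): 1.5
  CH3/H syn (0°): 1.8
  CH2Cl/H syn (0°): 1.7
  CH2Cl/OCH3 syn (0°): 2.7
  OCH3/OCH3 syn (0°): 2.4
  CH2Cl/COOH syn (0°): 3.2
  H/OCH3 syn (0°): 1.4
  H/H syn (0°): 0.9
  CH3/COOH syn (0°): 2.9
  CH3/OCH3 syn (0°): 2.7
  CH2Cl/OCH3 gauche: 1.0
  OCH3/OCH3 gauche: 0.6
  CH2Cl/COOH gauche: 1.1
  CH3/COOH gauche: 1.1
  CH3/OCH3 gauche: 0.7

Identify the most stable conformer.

A (eclipsed): CH3(0°)/COOH(0°) eclipsed 2.9; CH2Cl(120°)/OCH3(120°) eclipsed 2.7; H(240°)/H(240°) eclipsed 0.9 → 6.5 kcal/mol.
B (staggered): CH3(0°)/OCH3(300°) gauche 0.7; CH2Cl(120°)/COOH(180°) gauche 1.1 → 1.8 kcal/mol.
C (eclipsed): CH3(0°)/OCH3(0°) eclipsed 2.7; CH2Cl(120°)/H(120°) eclipsed 1.7; H(240°)/COOH(240°) eclipsed 1.5 → 5.9 kcal/mol.
D (staggered): CH3(0°)/COOH(60°) gauche 1.1; CH2Cl(120°)/COOH(60°) gauche 1.1; CH2Cl(120°)/OCH3(180°) gauche 1.0 → 3.2 kcal/mol.
B has the lowest total (1.8 kcal/mol).

B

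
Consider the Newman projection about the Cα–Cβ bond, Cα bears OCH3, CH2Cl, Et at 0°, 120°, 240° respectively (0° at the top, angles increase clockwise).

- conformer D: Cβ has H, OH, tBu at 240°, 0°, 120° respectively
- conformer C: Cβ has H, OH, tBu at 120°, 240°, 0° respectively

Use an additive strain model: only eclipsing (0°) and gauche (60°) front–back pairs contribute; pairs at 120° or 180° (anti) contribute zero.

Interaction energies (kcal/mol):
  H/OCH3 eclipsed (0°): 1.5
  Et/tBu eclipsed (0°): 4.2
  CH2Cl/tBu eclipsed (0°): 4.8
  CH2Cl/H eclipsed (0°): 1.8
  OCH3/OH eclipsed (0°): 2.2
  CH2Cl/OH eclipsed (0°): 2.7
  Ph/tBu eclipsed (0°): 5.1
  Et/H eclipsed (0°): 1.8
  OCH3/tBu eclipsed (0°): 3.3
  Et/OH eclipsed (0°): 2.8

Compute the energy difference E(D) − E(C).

D (eclipsed): OCH3–OH eclipsed, CH2Cl–tBu eclipsed, Et–H eclipsed; 2.2 + 4.8 + 1.8 = 8.8 kcal/mol.
C (eclipsed): OCH3–tBu eclipsed, CH2Cl–H eclipsed, Et–OH eclipsed; 3.3 + 1.8 + 2.8 = 7.9 kcal/mol.
E(D) − E(C) = 8.8 − 7.9 = +0.9 kcal/mol.

+0.9 kcal/mol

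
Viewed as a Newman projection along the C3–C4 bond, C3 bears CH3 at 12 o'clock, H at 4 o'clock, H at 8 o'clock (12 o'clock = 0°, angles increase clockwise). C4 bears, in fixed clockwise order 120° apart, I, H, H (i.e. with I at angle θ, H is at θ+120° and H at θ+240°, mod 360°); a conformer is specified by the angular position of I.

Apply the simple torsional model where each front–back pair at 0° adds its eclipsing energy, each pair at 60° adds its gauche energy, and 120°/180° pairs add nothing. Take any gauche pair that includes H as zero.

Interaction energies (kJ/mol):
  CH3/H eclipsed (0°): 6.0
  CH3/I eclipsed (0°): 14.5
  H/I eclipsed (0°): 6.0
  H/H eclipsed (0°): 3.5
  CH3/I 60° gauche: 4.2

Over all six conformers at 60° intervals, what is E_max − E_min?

I at 0° (eclipsed): CH3(0°)/I(0°) eclipsed 14.5; H(120°)/H(120°) eclipsed 3.5; H(240°)/H(240°) eclipsed 3.5 → 21.5 kJ/mol.
I at 60° (staggered): CH3(0°)/I(60°) gauche 4.2 → 4.2 kJ/mol.
I at 120° (eclipsed): CH3(0°)/H(0°) eclipsed 6.0; H(120°)/I(120°) eclipsed 6.0; H(240°)/H(240°) eclipsed 3.5 → 15.5 kJ/mol.
I at 180° (staggered): no non-H gauche contacts → 0.0 kJ/mol.
I at 240° (eclipsed): CH3(0°)/H(0°) eclipsed 6.0; H(120°)/H(120°) eclipsed 3.5; H(240°)/I(240°) eclipsed 6.0 → 15.5 kJ/mol.
I at 300° (staggered): CH3(0°)/I(300°) gauche 4.2 → 4.2 kJ/mol.
Max at 0° (21.5 kJ/mol), min at 180° (0.0 kJ/mol); barrier = 21.5 kJ/mol.

21.5 kJ/mol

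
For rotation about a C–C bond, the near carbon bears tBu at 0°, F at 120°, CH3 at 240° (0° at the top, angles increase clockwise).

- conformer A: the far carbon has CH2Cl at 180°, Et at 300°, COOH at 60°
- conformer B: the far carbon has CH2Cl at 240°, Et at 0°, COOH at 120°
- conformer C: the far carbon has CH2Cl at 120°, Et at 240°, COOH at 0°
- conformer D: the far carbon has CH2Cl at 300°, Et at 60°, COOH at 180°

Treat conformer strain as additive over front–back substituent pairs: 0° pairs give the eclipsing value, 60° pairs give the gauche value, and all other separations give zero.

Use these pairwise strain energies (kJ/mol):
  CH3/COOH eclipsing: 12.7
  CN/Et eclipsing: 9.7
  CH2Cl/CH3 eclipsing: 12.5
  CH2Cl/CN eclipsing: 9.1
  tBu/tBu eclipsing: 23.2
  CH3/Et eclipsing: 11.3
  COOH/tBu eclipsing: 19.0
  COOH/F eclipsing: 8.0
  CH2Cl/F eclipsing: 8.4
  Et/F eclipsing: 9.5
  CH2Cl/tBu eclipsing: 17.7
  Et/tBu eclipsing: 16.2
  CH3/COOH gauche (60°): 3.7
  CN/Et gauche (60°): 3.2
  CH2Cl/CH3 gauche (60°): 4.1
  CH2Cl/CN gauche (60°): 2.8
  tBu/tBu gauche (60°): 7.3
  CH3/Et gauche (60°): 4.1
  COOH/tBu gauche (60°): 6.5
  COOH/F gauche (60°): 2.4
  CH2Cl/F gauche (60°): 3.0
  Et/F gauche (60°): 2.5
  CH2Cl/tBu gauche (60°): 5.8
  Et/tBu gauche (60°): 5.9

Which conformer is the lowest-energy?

A (staggered): tBu–Et gauche, tBu–COOH gauche, F–CH2Cl gauche, F–COOH gauche, CH3–CH2Cl gauche, CH3–Et gauche; 5.9 + 6.5 + 3.0 + 2.4 + 4.1 + 4.1 = 26.0 kJ/mol.
B (eclipsed): tBu–Et eclipsed, F–COOH eclipsed, CH3–CH2Cl eclipsed; 16.2 + 8.0 + 12.5 = 36.7 kJ/mol.
C (eclipsed): tBu–COOH eclipsed, F–CH2Cl eclipsed, CH3–Et eclipsed; 19.0 + 8.4 + 11.3 = 38.7 kJ/mol.
D (staggered): tBu–CH2Cl gauche, tBu–Et gauche, F–Et gauche, F–COOH gauche, CH3–CH2Cl gauche, CH3–COOH gauche; 5.8 + 5.9 + 2.5 + 2.4 + 4.1 + 3.7 = 24.4 kJ/mol.
D has the lowest total (24.4 kJ/mol).

D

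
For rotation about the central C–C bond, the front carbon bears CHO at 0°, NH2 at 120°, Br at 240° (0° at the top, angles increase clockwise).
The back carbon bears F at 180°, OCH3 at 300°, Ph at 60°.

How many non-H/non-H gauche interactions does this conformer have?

Non-H gauche pairs: CHO(0°)/OCH3(300°); CHO(0°)/Ph(60°); NH2(120°)/F(180°); NH2(120°)/Ph(60°); Br(240°)/F(180°); Br(240°)/OCH3(300°) — 6 interactions.

6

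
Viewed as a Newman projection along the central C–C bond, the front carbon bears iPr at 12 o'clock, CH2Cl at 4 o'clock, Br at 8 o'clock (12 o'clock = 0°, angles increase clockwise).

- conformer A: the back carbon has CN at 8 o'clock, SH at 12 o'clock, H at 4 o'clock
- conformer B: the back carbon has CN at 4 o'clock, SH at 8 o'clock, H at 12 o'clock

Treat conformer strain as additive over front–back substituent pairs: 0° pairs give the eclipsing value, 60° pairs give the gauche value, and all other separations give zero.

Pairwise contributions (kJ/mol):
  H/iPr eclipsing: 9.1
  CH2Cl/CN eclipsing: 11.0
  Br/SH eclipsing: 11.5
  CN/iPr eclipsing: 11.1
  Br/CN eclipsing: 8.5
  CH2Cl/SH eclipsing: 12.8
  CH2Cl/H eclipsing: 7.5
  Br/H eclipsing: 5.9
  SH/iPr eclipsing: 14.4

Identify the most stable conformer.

A

A is eclipsed. iPr at 0° is eclipsed with SH at 0° (14.4); CH2Cl at 120° is eclipsed with H at 120° (7.5); Br at 240° is eclipsed with CN at 240° (8.5). Total 30.4 kJ/mol.
B is eclipsed. iPr at 0° is eclipsed with H at 0° (9.1); CH2Cl at 120° is eclipsed with CN at 120° (11.0); Br at 240° is eclipsed with SH at 240° (11.5). Total 31.6 kJ/mol.
A has the lowest total (30.4 kJ/mol).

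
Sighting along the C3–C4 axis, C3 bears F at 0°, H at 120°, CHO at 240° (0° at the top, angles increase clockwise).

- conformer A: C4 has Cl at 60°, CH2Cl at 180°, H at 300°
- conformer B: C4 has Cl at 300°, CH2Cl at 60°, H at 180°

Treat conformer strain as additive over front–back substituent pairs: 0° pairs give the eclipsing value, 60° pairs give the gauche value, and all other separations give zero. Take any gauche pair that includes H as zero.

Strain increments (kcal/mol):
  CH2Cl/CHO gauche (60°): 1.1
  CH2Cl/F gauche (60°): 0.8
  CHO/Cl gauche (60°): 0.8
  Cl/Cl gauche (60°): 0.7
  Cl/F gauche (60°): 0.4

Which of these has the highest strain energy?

A (staggered): F–Cl gauche, CHO–CH2Cl gauche; 0.4 + 1.1 = 1.5 kcal/mol.
B (staggered): F–Cl gauche, F–CH2Cl gauche, CHO–Cl gauche; 0.4 + 0.8 + 0.8 = 2.0 kcal/mol.
B has the highest total (2.0 kcal/mol).

B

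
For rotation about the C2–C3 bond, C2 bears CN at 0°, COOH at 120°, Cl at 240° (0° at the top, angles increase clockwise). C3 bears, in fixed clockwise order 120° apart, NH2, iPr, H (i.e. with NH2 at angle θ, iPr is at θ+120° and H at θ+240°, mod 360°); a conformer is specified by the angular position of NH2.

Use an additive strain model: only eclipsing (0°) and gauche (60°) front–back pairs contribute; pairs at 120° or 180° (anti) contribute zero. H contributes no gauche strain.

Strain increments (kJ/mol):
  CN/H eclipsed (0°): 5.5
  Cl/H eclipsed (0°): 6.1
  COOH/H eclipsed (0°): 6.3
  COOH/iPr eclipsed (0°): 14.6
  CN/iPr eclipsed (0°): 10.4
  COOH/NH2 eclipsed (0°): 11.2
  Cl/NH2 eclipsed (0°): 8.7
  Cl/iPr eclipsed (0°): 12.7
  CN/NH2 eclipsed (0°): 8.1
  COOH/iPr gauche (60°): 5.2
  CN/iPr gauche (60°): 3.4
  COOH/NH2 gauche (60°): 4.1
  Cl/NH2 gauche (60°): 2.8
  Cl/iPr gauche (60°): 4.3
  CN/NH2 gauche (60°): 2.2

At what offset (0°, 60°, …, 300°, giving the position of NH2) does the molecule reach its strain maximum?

NH2 at 0° (eclipsed): CN(0°)/NH2(0°) eclipsed 8.1; COOH(120°)/iPr(120°) eclipsed 14.6; Cl(240°)/H(240°) eclipsed 6.1 → 28.8 kJ/mol.
NH2 at 60° (staggered): CN(0°)/NH2(60°) gauche 2.2; COOH(120°)/NH2(60°) gauche 4.1; COOH(120°)/iPr(180°) gauche 5.2; Cl(240°)/iPr(180°) gauche 4.3 → 15.8 kJ/mol.
NH2 at 120° (eclipsed): CN(0°)/H(0°) eclipsed 5.5; COOH(120°)/NH2(120°) eclipsed 11.2; Cl(240°)/iPr(240°) eclipsed 12.7 → 29.4 kJ/mol.
NH2 at 180° (staggered): CN(0°)/iPr(300°) gauche 3.4; COOH(120°)/NH2(180°) gauche 4.1; Cl(240°)/NH2(180°) gauche 2.8; Cl(240°)/iPr(300°) gauche 4.3 → 14.6 kJ/mol.
NH2 at 240° (eclipsed): CN(0°)/iPr(0°) eclipsed 10.4; COOH(120°)/H(120°) eclipsed 6.3; Cl(240°)/NH2(240°) eclipsed 8.7 → 25.4 kJ/mol.
NH2 at 300° (staggered): CN(0°)/NH2(300°) gauche 2.2; CN(0°)/iPr(60°) gauche 3.4; COOH(120°)/iPr(60°) gauche 5.2; Cl(240°)/NH2(300°) gauche 2.8 → 13.6 kJ/mol.
The maximum (29.4 kJ/mol) occurs with NH2 at 120°.

120°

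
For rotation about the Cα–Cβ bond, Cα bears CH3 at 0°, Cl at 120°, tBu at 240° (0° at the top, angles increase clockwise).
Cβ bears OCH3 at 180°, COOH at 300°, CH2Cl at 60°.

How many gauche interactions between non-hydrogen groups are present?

6

Non-H gauche pairs: CH3(0°)/COOH(300°); CH3(0°)/CH2Cl(60°); Cl(120°)/OCH3(180°); Cl(120°)/CH2Cl(60°); tBu(240°)/OCH3(180°); tBu(240°)/COOH(300°) — 6 interactions.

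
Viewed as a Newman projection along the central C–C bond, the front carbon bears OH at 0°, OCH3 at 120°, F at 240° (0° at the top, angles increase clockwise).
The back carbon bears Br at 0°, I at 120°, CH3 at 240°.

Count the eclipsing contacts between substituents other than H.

Non-H eclipsing pairs: OH(0°)/Br(0°); OCH3(120°)/I(120°); F(240°)/CH3(240°) — 3 interactions.

3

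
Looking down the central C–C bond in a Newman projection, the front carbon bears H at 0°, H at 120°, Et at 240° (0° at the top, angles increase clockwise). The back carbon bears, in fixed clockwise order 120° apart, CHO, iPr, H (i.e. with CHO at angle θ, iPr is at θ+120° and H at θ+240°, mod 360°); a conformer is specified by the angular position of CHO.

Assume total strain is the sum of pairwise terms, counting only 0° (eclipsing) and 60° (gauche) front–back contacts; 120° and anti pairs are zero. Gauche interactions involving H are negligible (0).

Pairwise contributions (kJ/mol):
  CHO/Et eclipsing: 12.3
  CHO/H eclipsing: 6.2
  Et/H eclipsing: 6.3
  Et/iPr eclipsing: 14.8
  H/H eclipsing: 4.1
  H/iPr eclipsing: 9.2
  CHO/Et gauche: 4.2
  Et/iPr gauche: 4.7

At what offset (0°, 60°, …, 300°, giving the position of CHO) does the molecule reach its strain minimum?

CHO at 0° (eclipsed): H–CHO eclipsed, H–iPr eclipsed, Et–H eclipsed; 6.2 + 9.2 + 6.3 = 21.7 kJ/mol.
CHO at 60° (staggered): Et–iPr gauche; 4.7 = 4.7 kJ/mol.
CHO at 120° (eclipsed): H–H eclipsed, H–CHO eclipsed, Et–iPr eclipsed; 4.1 + 6.2 + 14.8 = 25.1 kJ/mol.
CHO at 180° (staggered): Et–CHO gauche, Et–iPr gauche; 4.2 + 4.7 = 8.9 kJ/mol.
CHO at 240° (eclipsed): H–iPr eclipsed, H–H eclipsed, Et–CHO eclipsed; 9.2 + 4.1 + 12.3 = 25.6 kJ/mol.
CHO at 300° (staggered): Et–CHO gauche; 4.2 = 4.2 kJ/mol.
The minimum (4.2 kJ/mol) occurs with CHO at 300°.

300°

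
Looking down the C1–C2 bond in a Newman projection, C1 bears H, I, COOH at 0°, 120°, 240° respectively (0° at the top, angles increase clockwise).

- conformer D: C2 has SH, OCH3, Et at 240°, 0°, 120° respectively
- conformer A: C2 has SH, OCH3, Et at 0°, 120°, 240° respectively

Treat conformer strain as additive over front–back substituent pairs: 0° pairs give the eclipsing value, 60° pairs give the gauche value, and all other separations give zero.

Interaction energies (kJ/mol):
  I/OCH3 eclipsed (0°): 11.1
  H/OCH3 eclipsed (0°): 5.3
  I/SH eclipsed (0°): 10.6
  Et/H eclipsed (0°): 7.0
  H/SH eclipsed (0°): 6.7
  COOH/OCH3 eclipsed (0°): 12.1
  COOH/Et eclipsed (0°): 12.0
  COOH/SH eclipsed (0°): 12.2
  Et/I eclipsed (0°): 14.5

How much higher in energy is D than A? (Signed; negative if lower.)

+2.2 kJ/mol

D (eclipsed): H–OCH3 eclipsed, I–Et eclipsed, COOH–SH eclipsed; 5.3 + 14.5 + 12.2 = 32.0 kJ/mol.
A (eclipsed): H–SH eclipsed, I–OCH3 eclipsed, COOH–Et eclipsed; 6.7 + 11.1 + 12.0 = 29.8 kJ/mol.
E(D) − E(A) = 32.0 − 29.8 = +2.2 kJ/mol.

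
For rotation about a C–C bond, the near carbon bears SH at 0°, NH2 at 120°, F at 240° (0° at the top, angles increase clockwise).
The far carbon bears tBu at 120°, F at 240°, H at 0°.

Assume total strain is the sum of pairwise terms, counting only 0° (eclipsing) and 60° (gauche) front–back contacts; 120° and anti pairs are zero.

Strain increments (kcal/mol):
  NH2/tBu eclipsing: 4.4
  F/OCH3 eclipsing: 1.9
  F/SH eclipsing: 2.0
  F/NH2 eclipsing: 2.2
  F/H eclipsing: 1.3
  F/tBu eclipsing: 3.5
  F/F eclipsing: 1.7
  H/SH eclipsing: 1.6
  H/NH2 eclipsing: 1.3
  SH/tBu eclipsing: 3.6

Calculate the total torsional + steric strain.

This conformer (eclipsed): SH(0°)/H(0°) eclipsed 1.6; NH2(120°)/tBu(120°) eclipsed 4.4; F(240°)/F(240°) eclipsed 1.7 → 7.7 kcal/mol.

7.7 kcal/mol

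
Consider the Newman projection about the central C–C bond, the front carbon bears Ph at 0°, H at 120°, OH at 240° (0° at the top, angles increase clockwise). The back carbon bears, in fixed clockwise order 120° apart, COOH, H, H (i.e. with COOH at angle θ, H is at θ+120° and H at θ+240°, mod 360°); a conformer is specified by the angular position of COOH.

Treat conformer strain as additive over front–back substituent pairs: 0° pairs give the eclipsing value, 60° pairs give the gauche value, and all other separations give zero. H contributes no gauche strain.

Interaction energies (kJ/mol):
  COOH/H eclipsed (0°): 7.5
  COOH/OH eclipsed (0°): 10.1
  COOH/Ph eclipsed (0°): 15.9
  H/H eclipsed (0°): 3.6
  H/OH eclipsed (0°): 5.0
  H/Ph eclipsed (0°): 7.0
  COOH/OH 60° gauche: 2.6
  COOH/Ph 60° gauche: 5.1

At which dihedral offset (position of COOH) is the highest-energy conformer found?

COOH at 0° (eclipsed): Ph–COOH eclipsed, H–H eclipsed, OH–H eclipsed; 15.9 + 3.6 + 5.0 = 24.5 kJ/mol.
COOH at 60° (staggered): Ph–COOH gauche; 5.1 = 5.1 kJ/mol.
COOH at 120° (eclipsed): Ph–H eclipsed, H–COOH eclipsed, OH–H eclipsed; 7.0 + 7.5 + 5.0 = 19.5 kJ/mol.
COOH at 180° (staggered): OH–COOH gauche; 2.6 = 2.6 kJ/mol.
COOH at 240° (eclipsed): Ph–H eclipsed, H–H eclipsed, OH–COOH eclipsed; 7.0 + 3.6 + 10.1 = 20.7 kJ/mol.
COOH at 300° (staggered): Ph–COOH gauche, OH–COOH gauche; 5.1 + 2.6 = 7.7 kJ/mol.
The maximum (24.5 kJ/mol) occurs with COOH at 0°.

0°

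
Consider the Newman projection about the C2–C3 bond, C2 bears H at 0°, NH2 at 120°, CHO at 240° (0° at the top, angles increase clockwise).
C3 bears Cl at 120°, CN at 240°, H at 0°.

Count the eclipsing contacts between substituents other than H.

Non-H eclipsing pairs: NH2(120°)/Cl(120°); CHO(240°)/CN(240°) — 2 interactions.

2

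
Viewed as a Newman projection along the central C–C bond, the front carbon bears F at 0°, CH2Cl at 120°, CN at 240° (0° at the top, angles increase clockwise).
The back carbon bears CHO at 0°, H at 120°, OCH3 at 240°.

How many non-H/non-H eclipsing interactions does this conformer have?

Non-H eclipsing pairs: F(0°)/CHO(0°); CN(240°)/OCH3(240°) — 2 interactions.

2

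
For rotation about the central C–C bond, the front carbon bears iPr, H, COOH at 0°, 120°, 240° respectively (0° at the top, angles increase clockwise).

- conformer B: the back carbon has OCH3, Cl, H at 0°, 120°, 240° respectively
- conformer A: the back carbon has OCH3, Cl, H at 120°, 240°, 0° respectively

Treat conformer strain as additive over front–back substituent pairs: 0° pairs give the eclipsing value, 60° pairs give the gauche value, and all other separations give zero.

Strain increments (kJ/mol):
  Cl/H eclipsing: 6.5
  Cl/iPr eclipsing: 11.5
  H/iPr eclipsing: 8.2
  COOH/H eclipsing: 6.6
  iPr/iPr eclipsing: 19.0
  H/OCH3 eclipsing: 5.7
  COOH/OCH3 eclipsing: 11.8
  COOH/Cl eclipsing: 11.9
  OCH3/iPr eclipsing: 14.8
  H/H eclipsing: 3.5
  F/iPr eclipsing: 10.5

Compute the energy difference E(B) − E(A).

B is eclipsed. iPr at 0° is eclipsed with OCH3 at 0° (14.8); H at 120° is eclipsed with Cl at 120° (6.5); COOH at 240° is eclipsed with H at 240° (6.6). Total 27.9 kJ/mol.
A is eclipsed. iPr at 0° is eclipsed with H at 0° (8.2); H at 120° is eclipsed with OCH3 at 120° (5.7); COOH at 240° is eclipsed with Cl at 240° (11.9). Total 25.8 kJ/mol.
E(B) − E(A) = 27.9 − 25.8 = +2.1 kJ/mol.

+2.1 kJ/mol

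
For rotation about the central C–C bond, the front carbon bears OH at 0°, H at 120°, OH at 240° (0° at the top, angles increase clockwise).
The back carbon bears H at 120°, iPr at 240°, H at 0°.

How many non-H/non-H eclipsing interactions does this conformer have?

1

Non-H eclipsing pairs: OH(240°)/iPr(240°) — 1 interaction.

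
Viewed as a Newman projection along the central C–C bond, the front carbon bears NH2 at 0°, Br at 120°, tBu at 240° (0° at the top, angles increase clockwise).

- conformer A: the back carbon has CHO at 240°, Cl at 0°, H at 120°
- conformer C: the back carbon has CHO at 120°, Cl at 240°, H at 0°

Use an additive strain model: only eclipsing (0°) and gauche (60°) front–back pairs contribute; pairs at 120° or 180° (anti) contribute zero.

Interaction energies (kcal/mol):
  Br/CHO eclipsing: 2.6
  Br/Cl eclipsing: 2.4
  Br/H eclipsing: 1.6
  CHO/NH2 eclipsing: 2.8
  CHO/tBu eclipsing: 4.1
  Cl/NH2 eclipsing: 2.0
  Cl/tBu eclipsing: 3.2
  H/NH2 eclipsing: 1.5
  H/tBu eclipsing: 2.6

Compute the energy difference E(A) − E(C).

A is eclipsed. NH2 at 0° is eclipsed with Cl at 0° (2.0); Br at 120° is eclipsed with H at 120° (1.6); tBu at 240° is eclipsed with CHO at 240° (4.1). Total 7.7 kcal/mol.
C is eclipsed. NH2 at 0° is eclipsed with H at 0° (1.5); Br at 120° is eclipsed with CHO at 120° (2.6); tBu at 240° is eclipsed with Cl at 240° (3.2). Total 7.3 kcal/mol.
E(A) − E(C) = 7.7 − 7.3 = +0.4 kcal/mol.

+0.4 kcal/mol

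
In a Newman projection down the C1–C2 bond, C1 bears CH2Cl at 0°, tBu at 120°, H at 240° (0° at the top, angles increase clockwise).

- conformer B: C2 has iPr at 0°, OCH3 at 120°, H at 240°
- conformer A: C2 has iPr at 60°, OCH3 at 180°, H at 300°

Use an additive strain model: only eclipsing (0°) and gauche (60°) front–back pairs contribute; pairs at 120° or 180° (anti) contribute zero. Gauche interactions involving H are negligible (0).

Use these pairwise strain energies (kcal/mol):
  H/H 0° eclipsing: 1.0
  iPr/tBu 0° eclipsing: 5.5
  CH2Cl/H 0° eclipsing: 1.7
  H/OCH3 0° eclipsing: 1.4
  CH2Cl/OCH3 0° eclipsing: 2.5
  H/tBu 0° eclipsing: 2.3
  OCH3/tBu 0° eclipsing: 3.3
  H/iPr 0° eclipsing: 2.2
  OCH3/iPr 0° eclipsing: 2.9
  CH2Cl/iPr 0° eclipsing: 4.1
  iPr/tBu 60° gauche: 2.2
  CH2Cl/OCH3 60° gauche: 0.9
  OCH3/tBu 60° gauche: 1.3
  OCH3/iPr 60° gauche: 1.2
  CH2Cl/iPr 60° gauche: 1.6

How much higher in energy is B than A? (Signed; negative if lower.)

+3.3 kcal/mol

B (eclipsed): CH2Cl(0°)/iPr(0°) eclipsed 4.1; tBu(120°)/OCH3(120°) eclipsed 3.3; H(240°)/H(240°) eclipsed 1.0 → 8.4 kcal/mol.
A (staggered): CH2Cl(0°)/iPr(60°) gauche 1.6; tBu(120°)/iPr(60°) gauche 2.2; tBu(120°)/OCH3(180°) gauche 1.3 → 5.1 kcal/mol.
E(B) − E(A) = 8.4 − 5.1 = +3.3 kcal/mol.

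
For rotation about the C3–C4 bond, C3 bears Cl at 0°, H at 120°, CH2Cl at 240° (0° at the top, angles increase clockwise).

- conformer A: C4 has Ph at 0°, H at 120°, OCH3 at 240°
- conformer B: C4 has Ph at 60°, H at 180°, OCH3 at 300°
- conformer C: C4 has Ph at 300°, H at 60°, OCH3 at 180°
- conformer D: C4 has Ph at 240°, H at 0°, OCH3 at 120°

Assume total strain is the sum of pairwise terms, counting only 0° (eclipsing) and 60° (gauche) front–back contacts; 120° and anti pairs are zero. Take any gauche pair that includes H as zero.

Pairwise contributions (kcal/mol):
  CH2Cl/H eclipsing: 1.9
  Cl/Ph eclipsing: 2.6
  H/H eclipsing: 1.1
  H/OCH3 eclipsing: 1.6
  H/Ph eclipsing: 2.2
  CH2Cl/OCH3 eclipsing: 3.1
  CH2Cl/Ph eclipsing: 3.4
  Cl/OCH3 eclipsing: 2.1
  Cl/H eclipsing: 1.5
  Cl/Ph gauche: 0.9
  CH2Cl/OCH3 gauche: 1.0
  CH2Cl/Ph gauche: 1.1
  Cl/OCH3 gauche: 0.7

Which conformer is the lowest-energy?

B

A (eclipsed): Cl(0°)/Ph(0°) eclipsed 2.6; H(120°)/H(120°) eclipsed 1.1; CH2Cl(240°)/OCH3(240°) eclipsed 3.1 → 6.8 kcal/mol.
B (staggered): Cl(0°)/Ph(60°) gauche 0.9; Cl(0°)/OCH3(300°) gauche 0.7; CH2Cl(240°)/OCH3(300°) gauche 1.0 → 2.6 kcal/mol.
C (staggered): Cl(0°)/Ph(300°) gauche 0.9; CH2Cl(240°)/Ph(300°) gauche 1.1; CH2Cl(240°)/OCH3(180°) gauche 1.0 → 3.0 kcal/mol.
D (eclipsed): Cl(0°)/H(0°) eclipsed 1.5; H(120°)/OCH3(120°) eclipsed 1.6; CH2Cl(240°)/Ph(240°) eclipsed 3.4 → 6.5 kcal/mol.
B has the lowest total (2.6 kcal/mol).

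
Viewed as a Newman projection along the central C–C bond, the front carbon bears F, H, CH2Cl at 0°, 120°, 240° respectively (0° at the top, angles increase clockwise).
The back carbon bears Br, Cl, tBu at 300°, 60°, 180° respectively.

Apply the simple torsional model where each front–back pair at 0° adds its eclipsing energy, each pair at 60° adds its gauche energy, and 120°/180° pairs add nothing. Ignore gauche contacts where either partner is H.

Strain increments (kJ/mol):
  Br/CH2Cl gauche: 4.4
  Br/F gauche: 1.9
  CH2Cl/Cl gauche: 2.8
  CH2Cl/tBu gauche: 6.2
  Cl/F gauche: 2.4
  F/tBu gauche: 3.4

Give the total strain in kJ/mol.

14.9 kJ/mol

This conformer is staggered. F at 0° is gauche with Br at 300° (1.9); F at 0° is gauche with Cl at 60° (2.4); CH2Cl at 240° is gauche with Br at 300° (4.4); CH2Cl at 240° is gauche with tBu at 180° (6.2). Total 14.9 kJ/mol.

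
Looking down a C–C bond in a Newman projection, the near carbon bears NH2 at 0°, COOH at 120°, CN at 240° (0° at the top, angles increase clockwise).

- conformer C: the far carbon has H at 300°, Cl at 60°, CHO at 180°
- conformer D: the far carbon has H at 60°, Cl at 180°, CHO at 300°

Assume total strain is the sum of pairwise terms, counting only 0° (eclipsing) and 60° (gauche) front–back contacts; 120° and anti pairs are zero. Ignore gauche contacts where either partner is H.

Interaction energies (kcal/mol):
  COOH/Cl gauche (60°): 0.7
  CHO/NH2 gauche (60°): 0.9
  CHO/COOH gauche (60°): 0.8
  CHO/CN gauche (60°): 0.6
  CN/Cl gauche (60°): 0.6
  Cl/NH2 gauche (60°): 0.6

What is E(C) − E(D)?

C (staggered): NH2–Cl gauche, COOH–Cl gauche, COOH–CHO gauche, CN–CHO gauche; 0.6 + 0.7 + 0.8 + 0.6 = 2.7 kcal/mol.
D (staggered): NH2–CHO gauche, COOH–Cl gauche, CN–Cl gauche, CN–CHO gauche; 0.9 + 0.7 + 0.6 + 0.6 = 2.8 kcal/mol.
E(C) − E(D) = 2.7 − 2.8 = -0.1 kcal/mol.

-0.1 kcal/mol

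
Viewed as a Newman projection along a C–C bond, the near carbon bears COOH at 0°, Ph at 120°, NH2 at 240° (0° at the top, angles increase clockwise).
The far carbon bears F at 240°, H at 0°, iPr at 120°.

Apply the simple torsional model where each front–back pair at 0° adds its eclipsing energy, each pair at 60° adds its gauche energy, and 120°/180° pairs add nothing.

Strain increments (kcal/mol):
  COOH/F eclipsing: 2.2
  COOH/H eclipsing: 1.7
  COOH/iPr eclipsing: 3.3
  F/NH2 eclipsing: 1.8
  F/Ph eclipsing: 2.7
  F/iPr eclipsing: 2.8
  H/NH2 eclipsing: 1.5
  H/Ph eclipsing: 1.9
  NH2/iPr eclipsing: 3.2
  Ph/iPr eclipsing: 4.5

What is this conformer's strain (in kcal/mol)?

This conformer (eclipsed): COOH(0°)/H(0°) eclipsed 1.7; Ph(120°)/iPr(120°) eclipsed 4.5; NH2(240°)/F(240°) eclipsed 1.8 → 8.0 kcal/mol.

8.0 kcal/mol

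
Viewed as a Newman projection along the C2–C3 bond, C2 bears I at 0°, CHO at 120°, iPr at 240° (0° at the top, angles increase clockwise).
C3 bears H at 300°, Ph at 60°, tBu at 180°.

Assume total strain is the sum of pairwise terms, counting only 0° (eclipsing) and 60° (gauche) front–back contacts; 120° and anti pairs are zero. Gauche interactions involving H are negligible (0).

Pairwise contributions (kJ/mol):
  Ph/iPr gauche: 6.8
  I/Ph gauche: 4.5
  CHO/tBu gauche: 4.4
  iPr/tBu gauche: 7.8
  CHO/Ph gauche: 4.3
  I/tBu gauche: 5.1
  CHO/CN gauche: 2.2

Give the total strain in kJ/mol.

21.0 kJ/mol

This conformer (staggered): I(0°)/Ph(60°) gauche 4.5; CHO(120°)/Ph(60°) gauche 4.3; CHO(120°)/tBu(180°) gauche 4.4; iPr(240°)/tBu(180°) gauche 7.8 → 21.0 kJ/mol.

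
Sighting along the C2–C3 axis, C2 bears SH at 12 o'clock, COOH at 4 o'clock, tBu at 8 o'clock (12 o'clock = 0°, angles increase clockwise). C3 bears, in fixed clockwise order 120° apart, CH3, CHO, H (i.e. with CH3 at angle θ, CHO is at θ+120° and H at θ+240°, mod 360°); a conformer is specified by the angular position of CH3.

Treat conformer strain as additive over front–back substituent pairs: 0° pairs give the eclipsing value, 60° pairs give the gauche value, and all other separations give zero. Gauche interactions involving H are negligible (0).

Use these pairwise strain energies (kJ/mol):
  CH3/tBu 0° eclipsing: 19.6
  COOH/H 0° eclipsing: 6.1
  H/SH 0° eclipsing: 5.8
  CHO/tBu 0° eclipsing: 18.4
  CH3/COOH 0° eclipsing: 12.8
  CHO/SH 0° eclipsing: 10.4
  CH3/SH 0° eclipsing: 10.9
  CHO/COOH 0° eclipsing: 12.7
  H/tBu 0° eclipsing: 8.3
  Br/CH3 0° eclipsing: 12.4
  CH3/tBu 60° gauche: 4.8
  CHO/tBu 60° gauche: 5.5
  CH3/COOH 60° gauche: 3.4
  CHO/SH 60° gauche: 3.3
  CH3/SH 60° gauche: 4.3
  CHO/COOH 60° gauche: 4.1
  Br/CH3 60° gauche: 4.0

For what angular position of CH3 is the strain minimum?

CH3 at 0° (eclipsed): SH–CH3 eclipsed, COOH–CHO eclipsed, tBu–H eclipsed; 10.9 + 12.7 + 8.3 = 31.9 kJ/mol.
CH3 at 60° (staggered): SH–CH3 gauche, COOH–CH3 gauche, COOH–CHO gauche, tBu–CHO gauche; 4.3 + 3.4 + 4.1 + 5.5 = 17.3 kJ/mol.
CH3 at 120° (eclipsed): SH–H eclipsed, COOH–CH3 eclipsed, tBu–CHO eclipsed; 5.8 + 12.8 + 18.4 = 37.0 kJ/mol.
CH3 at 180° (staggered): SH–CHO gauche, COOH–CH3 gauche, tBu–CH3 gauche, tBu–CHO gauche; 3.3 + 3.4 + 4.8 + 5.5 = 17.0 kJ/mol.
CH3 at 240° (eclipsed): SH–CHO eclipsed, COOH–H eclipsed, tBu–CH3 eclipsed; 10.4 + 6.1 + 19.6 = 36.1 kJ/mol.
CH3 at 300° (staggered): SH–CH3 gauche, SH–CHO gauche, COOH–CHO gauche, tBu–CH3 gauche; 4.3 + 3.3 + 4.1 + 4.8 = 16.5 kJ/mol.
The minimum (16.5 kJ/mol) occurs with CH3 at 300°.

300°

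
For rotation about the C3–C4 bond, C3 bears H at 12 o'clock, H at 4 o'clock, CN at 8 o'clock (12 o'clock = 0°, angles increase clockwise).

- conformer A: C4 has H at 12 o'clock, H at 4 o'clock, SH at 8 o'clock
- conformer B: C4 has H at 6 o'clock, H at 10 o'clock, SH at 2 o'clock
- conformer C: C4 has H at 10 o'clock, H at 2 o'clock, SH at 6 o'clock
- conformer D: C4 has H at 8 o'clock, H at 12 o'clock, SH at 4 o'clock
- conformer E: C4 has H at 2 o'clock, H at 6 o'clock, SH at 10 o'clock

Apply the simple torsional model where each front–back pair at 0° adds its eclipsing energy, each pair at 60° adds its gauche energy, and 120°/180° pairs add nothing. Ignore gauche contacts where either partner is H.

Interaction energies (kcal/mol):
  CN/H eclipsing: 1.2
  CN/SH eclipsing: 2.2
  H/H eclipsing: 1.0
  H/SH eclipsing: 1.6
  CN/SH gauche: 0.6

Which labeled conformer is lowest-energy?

B

A (eclipsed): H(0°)/H(0°) eclipsed 1.0; H(120°)/H(120°) eclipsed 1.0; CN(240°)/SH(240°) eclipsed 2.2 → 4.2 kcal/mol.
B (staggered): no non-H gauche contacts → 0.0 kcal/mol.
C (staggered): CN(240°)/SH(180°) gauche 0.6 → 0.6 kcal/mol.
D (eclipsed): H(0°)/H(0°) eclipsed 1.0; H(120°)/SH(120°) eclipsed 1.6; CN(240°)/H(240°) eclipsed 1.2 → 3.8 kcal/mol.
E (staggered): CN(240°)/SH(300°) gauche 0.6 → 0.6 kcal/mol.
B has the lowest total (0.0 kcal/mol).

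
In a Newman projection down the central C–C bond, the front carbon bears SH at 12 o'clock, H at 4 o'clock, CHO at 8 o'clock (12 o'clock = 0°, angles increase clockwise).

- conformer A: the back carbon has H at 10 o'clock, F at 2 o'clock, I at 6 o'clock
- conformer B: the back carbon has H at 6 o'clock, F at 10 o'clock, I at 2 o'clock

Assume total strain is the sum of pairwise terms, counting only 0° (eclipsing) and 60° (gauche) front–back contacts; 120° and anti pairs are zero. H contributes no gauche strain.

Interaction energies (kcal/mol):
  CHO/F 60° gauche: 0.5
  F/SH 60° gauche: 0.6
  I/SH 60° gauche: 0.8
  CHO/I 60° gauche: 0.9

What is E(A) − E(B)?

-0.4 kcal/mol

A (staggered): SH(0°)/F(60°) gauche 0.6; CHO(240°)/I(180°) gauche 0.9 → 1.5 kcal/mol.
B (staggered): SH(0°)/F(300°) gauche 0.6; SH(0°)/I(60°) gauche 0.8; CHO(240°)/F(300°) gauche 0.5 → 1.9 kcal/mol.
E(A) − E(B) = 1.5 − 1.9 = -0.4 kcal/mol.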